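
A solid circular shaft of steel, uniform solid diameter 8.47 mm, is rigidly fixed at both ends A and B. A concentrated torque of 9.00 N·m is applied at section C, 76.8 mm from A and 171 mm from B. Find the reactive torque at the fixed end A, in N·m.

6.21 N·m

With uniform GJ and both ends fixed, compatibility θ_AC = θ_CB gives T_A·a = T_B·b, together with T_A + T_B = T₀.
T_A = T₀·b/(a+b) = 9.000·171/247.8 = 6.211 N·m; T_B = 2.789 N·m.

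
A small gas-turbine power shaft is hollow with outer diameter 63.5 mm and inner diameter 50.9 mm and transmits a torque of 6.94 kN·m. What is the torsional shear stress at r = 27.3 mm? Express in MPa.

J = π(d_o⁴ − d_i⁴)/32 = π(0.0635⁴ − 0.0509⁴)/32 = 9.372×10^-7 m⁴.
Shear stress varies linearly with radius: τ = T·r/J = 6940 × 0.0273 / 9.372×10^-7 = 2.021×10^8 Pa.

202 MPa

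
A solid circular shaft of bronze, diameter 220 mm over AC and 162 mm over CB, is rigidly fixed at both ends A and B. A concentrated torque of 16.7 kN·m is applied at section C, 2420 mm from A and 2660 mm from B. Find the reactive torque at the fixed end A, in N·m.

Compatibility: T_A·a/J_AC = T_B·b/J_CB with T_A + T_B = T₀.
J_AC = 2.30×10^-4 m⁴, J_CB = 6.76×10^-5 m⁴, so T_A = T₀·(J_AC/a)/((J_AC/a)+(J_CB/b)) = 13180 N·m, T_B = 3524 N·m.

13200 N·m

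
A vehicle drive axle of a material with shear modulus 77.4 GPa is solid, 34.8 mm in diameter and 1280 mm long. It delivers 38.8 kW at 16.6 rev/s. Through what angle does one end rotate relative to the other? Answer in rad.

ω = 2π·16.6 = 104.3 rad/s, so T = P/ω = 38.8×10³ / 104.3 = 372.0 N·m.
J = πd⁴/32 = π(0.0348)⁴/32 = 1.440×10^-7 m⁴.
θ = T·L/(G·J) = 372.0 × 1.28 / (77.4×10⁹ × 1.440×10^-7) = 0.04273 rad.

0.0427 rad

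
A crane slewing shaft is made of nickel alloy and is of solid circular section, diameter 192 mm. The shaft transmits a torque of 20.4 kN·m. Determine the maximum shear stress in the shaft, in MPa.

J = πd⁴/32 = π(0.192)⁴/32 = 1.334×10^-4 m⁴.
τ_max = T·r/J = 20400 × 0.0960 / 1.334×10^-4 = 1.468×10^7 Pa.

14.7 MPa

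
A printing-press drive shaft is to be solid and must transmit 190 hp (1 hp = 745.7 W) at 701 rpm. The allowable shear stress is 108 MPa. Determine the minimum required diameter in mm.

45.0 mm

ω = 2π·701/60 = 73.41 rad/s, so T = P/ω = 190×745.7 / 73.41 = 1930 N·m.
For a solid shaft τ_max = 16T/(πd³), so d = (16T/(π τ_allow))^(1/3) = (16·1930/(π·1.08×10^8))^(1/3) = 0.04498 m.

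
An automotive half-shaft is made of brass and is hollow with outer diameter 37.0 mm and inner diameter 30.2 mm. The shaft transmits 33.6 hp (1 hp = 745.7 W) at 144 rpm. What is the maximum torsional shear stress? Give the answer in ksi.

43.6 ksi

ω = 2π·144/60 = 15.08 rad/s, so T = P/ω = 33.6×745.7 / 15.08 = 1662 N·m.
J = π(d_o⁴ − d_i⁴)/32 = π(0.0370⁴ − 0.0302⁴)/32 = 1.023×10^-7 m⁴.
τ_max = T·r/J = 1662 × 0.0185 / 1.023×10^-7 = 3.004×10^8 Pa.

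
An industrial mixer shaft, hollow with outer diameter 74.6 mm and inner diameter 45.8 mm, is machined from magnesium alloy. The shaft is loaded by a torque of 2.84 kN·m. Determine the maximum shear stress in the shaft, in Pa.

4.06e7 Pa

J = π(d_o⁴ − d_i⁴)/32 = π(0.0746⁴ − 0.0458⁴)/32 = 2.609×10^-6 m⁴.
τ_max = T·r/J = 2840 × 0.0373 / 2.609×10^-6 = 4.061×10^7 Pa.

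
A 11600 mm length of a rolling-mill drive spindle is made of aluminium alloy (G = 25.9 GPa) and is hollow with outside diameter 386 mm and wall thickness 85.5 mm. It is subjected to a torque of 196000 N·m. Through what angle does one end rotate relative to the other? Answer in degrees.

2.55°

J = π(d_o⁴ − d_i⁴)/32 = π(0.386⁴ − 0.215⁴)/32 = 1.970×10^-3 m⁴.
θ = T·L/(G·J) = 196000 × 11.6 / (25.9×10⁹ × 1.970×10^-3) = 0.04457 rad.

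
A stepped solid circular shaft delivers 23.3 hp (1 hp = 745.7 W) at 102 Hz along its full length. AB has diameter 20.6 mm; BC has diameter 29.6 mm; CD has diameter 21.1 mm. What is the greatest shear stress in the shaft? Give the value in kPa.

15800 kPa

ω = 2π·102 = 640.9 rad/s, so T = P/ω = 23.3×745.7 / 640.9 = 27.11 N·m.
Under the same torque, τ_max = 16T/(πd³) is largest where d is smallest — segment AB (d = 20.6 mm).
τ_max = 16·27.11/(π·(0.0206)³) = 1.579×10^7 Pa.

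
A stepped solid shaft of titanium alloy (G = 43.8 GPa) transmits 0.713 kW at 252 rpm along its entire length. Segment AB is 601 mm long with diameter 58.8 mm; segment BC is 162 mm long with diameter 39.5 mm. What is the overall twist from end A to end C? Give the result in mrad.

0.734 mrad

ω = 2π·252/60 = 26.39 rad/s, so T = P/ω = 0.713×10³ / 26.39 = 27.02 N·m.
J_AB = π(0.0588)⁴/32 = 1.17×10^-6 m⁴; J_BC = π(0.0395)⁴/32 = 2.39×10^-7 m⁴.
θ = (T/G)·Σ L_i/J_i = (27.02/43.8×10⁹)·(0.601/1.17×10^-6 + 0.162/2.39×10^-7) = 7.340×10^-4 rad.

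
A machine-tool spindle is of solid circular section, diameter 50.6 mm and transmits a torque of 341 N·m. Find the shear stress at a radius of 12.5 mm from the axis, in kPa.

J = πd⁴/32 = π(0.0506)⁴/32 = 6.436×10^-7 m⁴.
Shear stress varies linearly with radius: τ = T·r/J = 341.0 × 0.0125 / 6.436×10^-7 = 6.623×10^6 Pa.

6620 kPa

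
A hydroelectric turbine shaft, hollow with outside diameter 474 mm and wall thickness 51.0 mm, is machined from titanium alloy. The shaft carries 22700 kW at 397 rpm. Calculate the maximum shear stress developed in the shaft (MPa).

ω = 2π·397/60 = 41.57 rad/s, so T = P/ω = 22700×10³ / 41.57 = 546000 N·m.
J = π(d_o⁴ − d_i⁴)/32 = π(0.474⁴ − 0.372⁴)/32 = 3.076×10^-3 m⁴.
τ_max = T·r/J = 546000 × 0.237 / 3.076×10^-3 = 4.207×10^7 Pa.

42.1 MPa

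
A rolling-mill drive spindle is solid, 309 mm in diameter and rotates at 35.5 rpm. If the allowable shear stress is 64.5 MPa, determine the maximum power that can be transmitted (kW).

J = πd⁴/32 = π(0.309)⁴/32 = 8.950×10^-4 m⁴.
T_max = τ_allow·J/r = 6.45×10^7 × 8.950×10^-4 / 0.154 = 373700 N·m.
ω = 2π·35.5/60 = 3.718 rad/s, so P_max = T_max·ω = 1.389×10^6 W.

1390 kW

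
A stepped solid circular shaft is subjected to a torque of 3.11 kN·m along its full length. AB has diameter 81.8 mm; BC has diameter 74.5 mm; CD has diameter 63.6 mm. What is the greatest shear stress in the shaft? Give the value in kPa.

61600 kPa

Under the same torque, τ_max = 16T/(πd³) is largest where d is smallest — segment CD (d = 63.6 mm).
τ_max = 16·3110/(π·(0.0636)³) = 6.157×10^7 Pa.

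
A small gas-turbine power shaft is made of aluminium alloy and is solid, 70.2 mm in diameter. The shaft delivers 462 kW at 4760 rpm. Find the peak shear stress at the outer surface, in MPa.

13.6 MPa

ω = 2π·4760/60 = 498.5 rad/s, so T = P/ω = 462×10³ / 498.5 = 926.8 N·m.
J = πd⁴/32 = π(0.0702)⁴/32 = 2.384×10^-6 m⁴.
τ_max = T·r/J = 926.8 × 0.0351 / 2.384×10^-6 = 1.364×10^7 Pa.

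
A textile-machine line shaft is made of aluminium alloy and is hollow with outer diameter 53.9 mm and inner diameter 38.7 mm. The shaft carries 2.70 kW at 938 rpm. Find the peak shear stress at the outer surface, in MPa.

1.22 MPa

ω = 2π·938/60 = 98.23 rad/s, so T = P/ω = 2.70×10³ / 98.23 = 27.49 N·m.
J = π(d_o⁴ − d_i⁴)/32 = π(0.0539⁴ − 0.0387⁴)/32 = 6.084×10^-7 m⁴.
τ_max = T·r/J = 27.49 × 0.0269 / 6.084×10^-7 = 1.218×10^6 Pa.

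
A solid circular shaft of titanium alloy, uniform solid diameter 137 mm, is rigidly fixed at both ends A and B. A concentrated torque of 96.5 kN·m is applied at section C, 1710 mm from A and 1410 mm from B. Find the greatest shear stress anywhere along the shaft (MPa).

With uniform GJ and both ends fixed, compatibility θ_AC = θ_CB gives T_A·a = T_B·b, together with T_A + T_B = T₀.
T_A = T₀·b/(a+b) = 96500·1410/3120 = 43610 N·m; T_B = 52890 N·m.
τ in each portion: τ_AC = 8.64×10^7 Pa, τ_CB = 1.05×10^8 Pa; maximum is in CB.
τ_max = T_CB·r/J = 52890·0.0685/3.46×10^-5 = 1.048×10^8 Pa.

105 MPa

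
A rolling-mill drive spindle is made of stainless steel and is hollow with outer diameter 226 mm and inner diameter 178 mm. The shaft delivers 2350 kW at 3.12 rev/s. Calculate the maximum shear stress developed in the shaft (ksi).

12.5 ksi

ω = 2π·3.12 = 19.60 rad/s, so T = P/ω = 2350×10³ / 19.60 = 119900 N·m.
J = π(d_o⁴ − d_i⁴)/32 = π(0.226⁴ − 0.178⁴)/32 = 1.576×10^-4 m⁴.
τ_max = T·r/J = 119900 × 0.113 / 1.576×10^-4 = 8.597×10^7 Pa.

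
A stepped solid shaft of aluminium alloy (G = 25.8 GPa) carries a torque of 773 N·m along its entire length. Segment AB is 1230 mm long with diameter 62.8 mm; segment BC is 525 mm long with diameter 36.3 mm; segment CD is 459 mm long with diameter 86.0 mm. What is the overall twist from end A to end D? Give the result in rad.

J_AB = π(0.0628)⁴/32 = 1.53×10^-6 m⁴; J_BC = π(0.0363)⁴/32 = 1.70×10^-7 m⁴; J_CD = π(0.0860)⁴/32 = 5.37×10^-6 m⁴.
θ = (T/G)·Σ L_i/J_i = (773.0/25.8×10⁹)·(1.23/1.53×10^-6 + 0.525/1.70×10^-7 + 0.459/5.37×10^-6) = 0.1190 rad.

0.119 rad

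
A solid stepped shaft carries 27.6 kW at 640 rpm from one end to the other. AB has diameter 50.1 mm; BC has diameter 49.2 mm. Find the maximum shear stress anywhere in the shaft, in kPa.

17600 kPa

ω = 2π·640/60 = 67.02 rad/s, so T = P/ω = 27.6×10³ / 67.02 = 411.8 N·m.
Under the same torque, τ_max = 16T/(πd³) is largest where d is smallest — segment BC (d = 49.2 mm).
τ_max = 16·411.8/(π·(0.0492)³) = 1.761×10^7 Pa.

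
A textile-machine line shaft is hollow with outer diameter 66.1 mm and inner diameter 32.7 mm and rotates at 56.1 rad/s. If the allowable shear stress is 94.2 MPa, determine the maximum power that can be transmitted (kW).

282 kW

J = π(d_o⁴ − d_i⁴)/32 = π(0.0661⁴ − 0.0327⁴)/32 = 1.762×10^-6 m⁴.
T_max = τ_allow·J/r = 9.42×10^7 × 1.762×10^-6 / 0.0330 = 5022 N·m.
ω = 56.1 rad/s, so P_max = T_max·ω = 2.817×10^5 W.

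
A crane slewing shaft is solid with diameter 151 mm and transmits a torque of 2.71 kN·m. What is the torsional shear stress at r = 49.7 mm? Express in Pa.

J = πd⁴/32 = π(0.151)⁴/32 = 5.104×10^-5 m⁴.
Shear stress varies linearly with radius: τ = T·r/J = 2710 × 0.0497 / 5.104×10^-5 = 2.639×10^6 Pa.

2.64e6 Pa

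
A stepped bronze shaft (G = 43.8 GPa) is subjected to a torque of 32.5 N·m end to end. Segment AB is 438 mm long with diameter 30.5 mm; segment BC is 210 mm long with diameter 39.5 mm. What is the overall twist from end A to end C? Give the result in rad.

0.00448 rad

J_AB = π(0.0305)⁴/32 = 8.50×10^-8 m⁴; J_BC = π(0.0395)⁴/32 = 2.39×10^-7 m⁴.
θ = (T/G)·Σ L_i/J_i = (32.50/43.8×10⁹)·(0.438/8.50×10^-8 + 0.210/2.39×10^-7) = 4.477×10^-3 rad.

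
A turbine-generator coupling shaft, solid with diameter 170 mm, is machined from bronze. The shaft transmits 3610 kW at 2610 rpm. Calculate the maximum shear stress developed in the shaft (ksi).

1.99 ksi

ω = 2π·2610/60 = 273.3 rad/s, so T = P/ω = 3610×10³ / 273.3 = 13210 N·m.
J = πd⁴/32 = π(0.170)⁴/32 = 8.200×10^-5 m⁴.
τ_max = T·r/J = 13210 × 0.0850 / 8.200×10^-5 = 1.369×10^7 Pa.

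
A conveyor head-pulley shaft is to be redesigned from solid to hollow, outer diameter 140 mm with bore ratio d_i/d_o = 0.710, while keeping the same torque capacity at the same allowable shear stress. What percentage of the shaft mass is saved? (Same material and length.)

39.7 %

Equal τ_max and T ⇒ the solid shaft needs d_s³ = d_o³(1−k⁴), so d_s = 140·(1−0.710⁴)^(1/3) = 127.0 mm.
Area ratio A_h/A_s = d_o²(1−k²)/d_s² = (1−k²)/(1−k⁴)^(2/3) = 0.6029.
Mass saving = 1 − 0.6029 = 39.7 %.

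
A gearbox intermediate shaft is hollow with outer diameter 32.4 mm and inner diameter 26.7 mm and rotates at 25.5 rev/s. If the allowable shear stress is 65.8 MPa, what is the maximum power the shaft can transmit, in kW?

37.9 kW

J = π(d_o⁴ − d_i⁴)/32 = π(0.0324⁴ − 0.0267⁴)/32 = 5.829×10^-8 m⁴.
T_max = τ_allow·J/r = 6.58×10^7 × 5.829×10^-8 / 0.0162 = 236.8 N·m.
ω = 2π·25.5 = 160.2 rad/s, so P_max = T_max·ω = 3.794×10^4 W.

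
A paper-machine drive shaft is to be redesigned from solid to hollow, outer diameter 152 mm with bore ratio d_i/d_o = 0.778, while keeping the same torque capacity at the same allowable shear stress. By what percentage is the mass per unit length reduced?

46.5 %

Equal τ_max and T ⇒ the solid shaft needs d_s³ = d_o³(1−k⁴), so d_s = 152·(1−0.778⁴)^(1/3) = 130.6 mm.
Area ratio A_h/A_s = d_o²(1−k²)/d_s² = (1−k²)/(1−k⁴)^(2/3) = 0.5350.
Mass saving = 1 − 0.5350 = 46.5 %.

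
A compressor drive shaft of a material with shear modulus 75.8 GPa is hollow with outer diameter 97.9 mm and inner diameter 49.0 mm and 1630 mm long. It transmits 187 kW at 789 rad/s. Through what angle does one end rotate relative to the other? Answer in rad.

ω = 789 rad/s, so T = P/ω = 187×10³ / 789.0 = 237.0 N·m.
J = π(d_o⁴ − d_i⁴)/32 = π(0.0979⁴ − 0.0490⁴)/32 = 8.452×10^-6 m⁴.
θ = T·L/(G·J) = 237.0 × 1.63 / (75.8×10⁹ × 8.452×10^-6) = 6.030×10^-4 rad.

6.03e-4 rad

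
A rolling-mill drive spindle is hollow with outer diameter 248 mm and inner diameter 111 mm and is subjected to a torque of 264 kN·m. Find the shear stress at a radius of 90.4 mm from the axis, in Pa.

6.70e7 Pa

J = π(d_o⁴ − d_i⁴)/32 = π(0.248⁴ − 0.111⁴)/32 = 3.565×10^-4 m⁴.
Shear stress varies linearly with radius: τ = T·r/J = 264000 × 0.0904 / 3.565×10^-4 = 6.695×10^7 Pa.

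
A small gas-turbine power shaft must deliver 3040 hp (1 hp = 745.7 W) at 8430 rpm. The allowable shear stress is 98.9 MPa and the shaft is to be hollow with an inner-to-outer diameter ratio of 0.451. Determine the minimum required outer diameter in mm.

ω = 2π·8430/60 = 882.8 rad/s, so T = P/ω = 3040×745.7 / 882.8 = 2568 N·m.
For a hollow shaft with d_i/d_o = 0.451: τ_max = 16T/(π d_o³ (1−k⁴)), so d_o = [16T/(π τ_allow (1−k⁴))]^(1/3) = [16·2568/(π·9.89×10^7·0.9586)]^(1/3) = 0.05167 m.

51.7 mm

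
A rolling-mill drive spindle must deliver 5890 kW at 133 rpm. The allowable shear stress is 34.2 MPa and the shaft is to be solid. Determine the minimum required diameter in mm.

ω = 2π·133/60 = 13.93 rad/s, so T = P/ω = 5890×10³ / 13.93 = 422900 N·m.
For a solid shaft τ_max = 16T/(πd³), so d = (16T/(π τ_allow))^(1/3) = (16·422900/(π·3.42×10^7))^(1/3) = 0.3979 m.

398 mm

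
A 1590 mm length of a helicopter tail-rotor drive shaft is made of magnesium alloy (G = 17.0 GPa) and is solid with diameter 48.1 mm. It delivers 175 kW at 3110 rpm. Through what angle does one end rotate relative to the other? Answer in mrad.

ω = 2π·3110/60 = 325.7 rad/s, so T = P/ω = 175×10³ / 325.7 = 537.3 N·m.
J = πd⁴/32 = π(0.0481)⁴/32 = 5.255×10^-7 m⁴.
θ = T·L/(G·J) = 537.3 × 1.59 / (17.0×10⁹ × 5.255×10^-7) = 0.09564 rad.

95.6 mrad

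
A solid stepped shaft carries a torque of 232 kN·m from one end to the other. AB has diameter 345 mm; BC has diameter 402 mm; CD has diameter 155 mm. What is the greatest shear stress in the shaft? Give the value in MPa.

317 MPa

Under the same torque, τ_max = 16T/(πd³) is largest where d is smallest — segment CD (d = 155 mm).
τ_max = 16·232000/(π·(0.155)³) = 3.173×10^8 Pa.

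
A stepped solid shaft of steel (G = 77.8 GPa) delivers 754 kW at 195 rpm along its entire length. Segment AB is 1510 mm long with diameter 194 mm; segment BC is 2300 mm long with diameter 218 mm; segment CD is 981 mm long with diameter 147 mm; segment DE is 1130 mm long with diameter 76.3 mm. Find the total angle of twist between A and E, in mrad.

181 mrad

ω = 2π·195/60 = 20.42 rad/s, so T = P/ω = 754×10³ / 20.42 = 36920 N·m.
J_AB = π(0.194)⁴/32 = 1.39×10^-4 m⁴; J_BC = π(0.218)⁴/32 = 2.22×10^-4 m⁴; J_CD = π(0.147)⁴/32 = 4.58×10^-5 m⁴; J_DE = π(0.0763)⁴/32 = 3.33×10^-6 m⁴.
θ = (T/G)·Σ L_i/J_i = (36920/77.8×10⁹)·(1.51/1.39×10^-4 + 2.30/2.22×10^-4 + 0.981/4.58×10^-5 + 1.13/3.33×10^-6) = 0.1814 rad.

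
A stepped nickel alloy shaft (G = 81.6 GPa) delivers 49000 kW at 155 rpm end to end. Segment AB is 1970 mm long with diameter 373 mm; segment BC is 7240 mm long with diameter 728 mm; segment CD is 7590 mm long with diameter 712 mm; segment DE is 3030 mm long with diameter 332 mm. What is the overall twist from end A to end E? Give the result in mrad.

ω = 2π·155/60 = 16.23 rad/s, so T = P/ω = 49000×10³ / 16.23 = 3.019e6 N·m.
J_AB = π(0.373)⁴/32 = 1.90×10^-3 m⁴; J_BC = π(0.728)⁴/32 = 0.0276 m⁴; J_CD = π(0.712)⁴/32 = 0.0252 m⁴; J_DE = π(0.332)⁴/32 = 1.19×10^-3 m⁴.
θ = (T/G)·Σ L_i/J_i = (3.019e6/81.6×10⁹)·(1.97/1.90×10^-3 + 7.24/0.0276 + 7.59/0.0252 + 3.03/1.19×10^-3) = 0.1532 rad.

153 mrad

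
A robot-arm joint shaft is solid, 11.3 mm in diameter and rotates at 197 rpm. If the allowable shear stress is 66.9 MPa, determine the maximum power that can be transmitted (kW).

0.391 kW

J = πd⁴/32 = π(0.0113)⁴/32 = 1.601×10^-9 m⁴.
T_max = τ_allow·J/r = 6.69×10^7 × 1.601×10^-9 / 0.00565 = 18.95 N·m.
ω = 2π·197/60 = 20.63 rad/s, so P_max = T_max·ω = 391.0 W.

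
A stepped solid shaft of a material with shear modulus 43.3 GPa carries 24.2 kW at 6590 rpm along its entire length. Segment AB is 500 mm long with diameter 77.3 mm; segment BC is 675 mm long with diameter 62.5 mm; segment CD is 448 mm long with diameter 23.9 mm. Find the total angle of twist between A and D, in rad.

ω = 2π·6590/60 = 690.1 rad/s, so T = P/ω = 24.2×10³ / 690.1 = 35.07 N·m.
J_AB = π(0.0773)⁴/32 = 3.51×10^-6 m⁴; J_BC = π(0.0625)⁴/32 = 1.50×10^-6 m⁴; J_CD = π(0.0239)⁴/32 = 3.20×10^-8 m⁴.
θ = (T/G)·Σ L_i/J_i = (35.07/43.3×10⁹)·(0.500/3.51×10^-6 + 0.675/1.50×10^-6 + 0.448/3.20×10^-8) = 0.01181 rad.

0.0118 rad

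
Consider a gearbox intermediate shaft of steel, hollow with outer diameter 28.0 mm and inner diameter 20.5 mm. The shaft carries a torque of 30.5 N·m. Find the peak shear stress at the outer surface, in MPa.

J = π(d_o⁴ − d_i⁴)/32 = π(0.0280⁴ − 0.0205⁴)/32 = 4.301×10^-8 m⁴.
τ_max = T·r/J = 30.50 × 0.0140 / 4.301×10^-8 = 9.929×10^6 Pa.

9.93 MPa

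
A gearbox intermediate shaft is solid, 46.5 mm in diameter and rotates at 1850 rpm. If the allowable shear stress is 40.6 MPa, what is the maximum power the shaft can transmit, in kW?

J = πd⁴/32 = π(0.0465)⁴/32 = 4.590×10^-7 m⁴.
T_max = τ_allow·J/r = 4.06×10^7 × 4.590×10^-7 / 0.0232 = 801.5 N·m.
ω = 2π·1850/60 = 193.7 rad/s, so P_max = T_max·ω = 1.553×10^5 W.

155 kW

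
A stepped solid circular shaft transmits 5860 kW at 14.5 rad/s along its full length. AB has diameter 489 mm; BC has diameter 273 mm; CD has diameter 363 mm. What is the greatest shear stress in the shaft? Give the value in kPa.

ω = 14.5 rad/s, so T = P/ω = 5860×10³ / 14.50 = 404100 N·m.
Under the same torque, τ_max = 16T/(πd³) is largest where d is smallest — segment BC (d = 273 mm).
τ_max = 16·404100/(π·(0.273)³) = 1.012×10^8 Pa.

101000 kPa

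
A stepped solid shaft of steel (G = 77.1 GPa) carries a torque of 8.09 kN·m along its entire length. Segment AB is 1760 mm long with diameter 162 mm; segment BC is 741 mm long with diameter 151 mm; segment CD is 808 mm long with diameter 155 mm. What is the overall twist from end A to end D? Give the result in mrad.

5.75 mrad

J_AB = π(0.162)⁴/32 = 6.76×10^-5 m⁴; J_BC = π(0.151)⁴/32 = 5.10×10^-5 m⁴; J_CD = π(0.155)⁴/32 = 5.67×10^-5 m⁴.
θ = (T/G)·Σ L_i/J_i = (8090/77.1×10⁹)·(1.76/6.76×10^-5 + 0.741/5.10×10^-5 + 0.808/5.67×10^-5) = 5.751×10^-3 rad.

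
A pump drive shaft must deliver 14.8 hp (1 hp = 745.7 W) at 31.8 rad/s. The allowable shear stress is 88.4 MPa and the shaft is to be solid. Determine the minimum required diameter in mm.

27.1 mm

ω = 31.8 rad/s, so T = P/ω = 14.8×745.7 / 31.80 = 347.1 N·m.
For a solid shaft τ_max = 16T/(πd³), so d = (16T/(π τ_allow))^(1/3) = (16·347.1/(π·8.84×10^7))^(1/3) = 0.02714 m.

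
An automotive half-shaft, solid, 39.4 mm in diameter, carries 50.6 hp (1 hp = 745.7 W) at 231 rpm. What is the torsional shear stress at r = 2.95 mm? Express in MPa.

19.4 MPa

ω = 2π·231/60 = 24.19 rad/s, so T = P/ω = 50.6×745.7 / 24.19 = 1560 N·m.
J = πd⁴/32 = π(0.0394)⁴/32 = 2.366×10^-7 m⁴.
Shear stress varies linearly with radius: τ = T·r/J = 1560 × 0.00295 / 2.366×10^-7 = 1.945×10^7 Pa.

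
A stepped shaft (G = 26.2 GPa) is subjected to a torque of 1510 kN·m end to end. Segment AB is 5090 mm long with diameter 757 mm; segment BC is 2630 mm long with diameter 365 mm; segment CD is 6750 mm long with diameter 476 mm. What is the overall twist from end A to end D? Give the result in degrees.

J_AB = π(0.757)⁴/32 = 0.0322 m⁴; J_BC = π(0.365)⁴/32 = 1.74×10^-3 m⁴; J_CD = π(0.476)⁴/32 = 5.04×10^-3 m⁴.
θ = (T/G)·Σ L_i/J_i = (1.510e6/26.2×10⁹)·(5.09/0.0322 + 2.63/1.74×10^-3 + 6.75/5.04×10^-3) = 0.1733 rad.

9.93°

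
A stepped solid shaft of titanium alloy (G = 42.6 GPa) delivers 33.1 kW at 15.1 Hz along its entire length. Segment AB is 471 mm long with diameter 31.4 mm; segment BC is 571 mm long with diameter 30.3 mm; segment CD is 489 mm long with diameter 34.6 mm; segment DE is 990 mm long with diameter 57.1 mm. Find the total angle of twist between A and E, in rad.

0.133 rad

ω = 2π·15.1 = 94.88 rad/s, so T = P/ω = 33.1×10³ / 94.88 = 348.9 N·m.
J_AB = π(0.0314)⁴/32 = 9.54×10^-8 m⁴; J_BC = π(0.0303)⁴/32 = 8.28×10^-8 m⁴; J_CD = π(0.0346)⁴/32 = 1.41×10^-7 m⁴; J_DE = π(0.0571)⁴/32 = 1.04×10^-6 m⁴.
θ = (T/G)·Σ L_i/J_i = (348.9/42.6×10⁹)·(0.471/9.54×10^-8 + 0.571/8.28×10^-8 + 0.489/1.41×10^-7 + 0.990/1.04×10^-6) = 0.1332 rad.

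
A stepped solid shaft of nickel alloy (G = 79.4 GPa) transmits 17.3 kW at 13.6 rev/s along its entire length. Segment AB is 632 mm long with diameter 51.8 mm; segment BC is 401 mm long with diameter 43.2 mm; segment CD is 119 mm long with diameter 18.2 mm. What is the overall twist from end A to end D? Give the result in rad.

0.0334 rad

ω = 2π·13.6 = 85.45 rad/s, so T = P/ω = 17.3×10³ / 85.45 = 202.5 N·m.
J_AB = π(0.0518)⁴/32 = 7.07×10^-7 m⁴; J_BC = π(0.0432)⁴/32 = 3.42×10^-7 m⁴; J_CD = π(0.0182)⁴/32 = 1.08×10^-8 m⁴.
θ = (T/G)·Σ L_i/J_i = (202.5/79.4×10⁹)·(0.632/7.07×10^-7 + 0.401/3.42×10^-7 + 0.119/1.08×10^-8) = 0.03344 rad.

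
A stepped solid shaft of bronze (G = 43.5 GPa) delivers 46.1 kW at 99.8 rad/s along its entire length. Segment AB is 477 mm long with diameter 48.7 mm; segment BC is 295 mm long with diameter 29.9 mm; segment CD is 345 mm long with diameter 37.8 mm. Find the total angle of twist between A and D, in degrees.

ω = 99.8 rad/s, so T = P/ω = 46.1×10³ / 99.80 = 461.9 N·m.
J_AB = π(0.0487)⁴/32 = 5.52×10^-7 m⁴; J_BC = π(0.0299)⁴/32 = 7.85×10^-8 m⁴; J_CD = π(0.0378)⁴/32 = 2.00×10^-7 m⁴.
θ = (T/G)·Σ L_i/J_i = (461.9/43.5×10⁹)·(0.477/5.52×10^-7 + 0.295/7.85×10^-8 + 0.345/2.00×10^-7) = 0.06737 rad.

3.86°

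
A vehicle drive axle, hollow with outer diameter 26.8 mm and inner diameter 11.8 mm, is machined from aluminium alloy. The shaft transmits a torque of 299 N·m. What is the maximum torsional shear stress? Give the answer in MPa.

82.2 MPa

J = π(d_o⁴ − d_i⁴)/32 = π(0.0268⁴ − 0.0118⁴)/32 = 4.874×10^-8 m⁴.
τ_max = T·r/J = 299.0 × 0.0134 / 4.874×10^-8 = 8.220×10^7 Pa.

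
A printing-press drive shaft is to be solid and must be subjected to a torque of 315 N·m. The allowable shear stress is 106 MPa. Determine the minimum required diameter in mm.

24.7 mm

For a solid shaft τ_max = 16T/(πd³), so d = (16T/(π τ_allow))^(1/3) = (16·315.0/(π·1.06×10^8))^(1/3) = 0.02474 m.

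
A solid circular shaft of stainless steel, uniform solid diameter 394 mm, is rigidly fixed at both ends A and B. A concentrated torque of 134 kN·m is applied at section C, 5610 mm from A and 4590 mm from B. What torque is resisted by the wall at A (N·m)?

With uniform GJ and both ends fixed, compatibility θ_AC = θ_CB gives T_A·a = T_B·b, together with T_A + T_B = T₀.
T_A = T₀·b/(a+b) = 134000·4590/10200 = 60300 N·m; T_B = 73700 N·m.

60300 N·m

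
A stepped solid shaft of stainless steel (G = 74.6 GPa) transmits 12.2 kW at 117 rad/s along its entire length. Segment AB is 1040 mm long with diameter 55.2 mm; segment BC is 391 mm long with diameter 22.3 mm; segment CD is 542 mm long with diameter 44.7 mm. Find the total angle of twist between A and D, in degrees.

ω = 117 rad/s, so T = P/ω = 12.2×10³ / 117.0 = 104.3 N·m.
J_AB = π(0.0552)⁴/32 = 9.11×10^-7 m⁴; J_BC = π(0.0223)⁴/32 = 2.43×10^-8 m⁴; J_CD = π(0.0447)⁴/32 = 3.92×10^-7 m⁴.
θ = (T/G)·Σ L_i/J_i = (104.3/74.6×10⁹)·(1.04/9.11×10^-7 + 0.391/2.43×10^-8 + 0.542/3.92×10^-7) = 0.02604 rad.

1.49°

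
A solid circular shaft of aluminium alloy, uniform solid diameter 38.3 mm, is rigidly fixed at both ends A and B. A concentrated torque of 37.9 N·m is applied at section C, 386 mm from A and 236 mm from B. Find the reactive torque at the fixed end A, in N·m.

With uniform GJ and both ends fixed, compatibility θ_AC = θ_CB gives T_A·a = T_B·b, together with T_A + T_B = T₀.
T_A = T₀·b/(a+b) = 37.90·236/622.0 = 14.38 N·m; T_B = 23.52 N·m.

14.4 N·m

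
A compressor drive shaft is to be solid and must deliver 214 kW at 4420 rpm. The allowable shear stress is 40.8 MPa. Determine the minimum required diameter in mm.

38.6 mm

ω = 2π·4420/60 = 462.9 rad/s, so T = P/ω = 214×10³ / 462.9 = 462.3 N·m.
For a solid shaft τ_max = 16T/(πd³), so d = (16T/(π τ_allow))^(1/3) = (16·462.3/(π·4.08×10^7))^(1/3) = 0.03864 m.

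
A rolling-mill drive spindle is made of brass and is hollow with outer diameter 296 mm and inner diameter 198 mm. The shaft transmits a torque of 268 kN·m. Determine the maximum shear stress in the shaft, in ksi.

9.54 ksi

J = π(d_o⁴ − d_i⁴)/32 = π(0.296⁴ − 0.198⁴)/32 = 6.028×10^-4 m⁴.
τ_max = T·r/J = 268000 × 0.148 / 6.028×10^-4 = 6.580×10^7 Pa.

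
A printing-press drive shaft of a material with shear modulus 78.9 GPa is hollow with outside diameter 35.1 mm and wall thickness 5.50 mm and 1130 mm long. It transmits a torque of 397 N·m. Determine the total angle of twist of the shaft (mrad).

J = π(d_o⁴ − d_i⁴)/32 = π(0.0351⁴ − 0.0241⁴)/32 = 1.159×10^-7 m⁴.
θ = T·L/(G·J) = 397.0 × 1.13 / (78.9×10⁹ × 1.159×10^-7) = 0.04906 rad.

49.1 mrad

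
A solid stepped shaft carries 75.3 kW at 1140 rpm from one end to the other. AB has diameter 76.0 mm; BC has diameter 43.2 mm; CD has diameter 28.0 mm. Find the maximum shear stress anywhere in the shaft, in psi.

ω = 2π·1140/60 = 119.4 rad/s, so T = P/ω = 75.3×10³ / 119.4 = 630.8 N·m.
Under the same torque, τ_max = 16T/(πd³) is largest where d is smallest — segment CD (d = 28.0 mm).
τ_max = 16·630.8/(π·(0.0280)³) = 1.463×10^8 Pa.

21200 psi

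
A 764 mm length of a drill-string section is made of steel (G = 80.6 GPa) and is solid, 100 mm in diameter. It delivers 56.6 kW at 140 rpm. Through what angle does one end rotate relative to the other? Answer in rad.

ω = 2π·140/60 = 14.66 rad/s, so T = P/ω = 56.6×10³ / 14.66 = 3861 N·m.
J = πd⁴/32 = π(0.100)⁴/32 = 9.817×10^-6 m⁴.
θ = T·L/(G·J) = 3861 × 0.764 / (80.6×10⁹ × 9.817×10^-6) = 3.728×10^-3 rad.

0.00373 rad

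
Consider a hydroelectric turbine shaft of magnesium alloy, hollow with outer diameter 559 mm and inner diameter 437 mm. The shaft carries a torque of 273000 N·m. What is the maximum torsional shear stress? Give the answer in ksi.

J = π(d_o⁴ − d_i⁴)/32 = π(0.559⁴ − 0.437⁴)/32 = 6.006×10^-3 m⁴.
τ_max = T·r/J = 273000 × 0.280 / 6.006×10^-3 = 1.270×10^7 Pa.

1.84 ksi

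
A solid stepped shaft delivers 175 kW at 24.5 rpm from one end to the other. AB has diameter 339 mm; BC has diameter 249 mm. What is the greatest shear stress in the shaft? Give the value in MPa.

22.5 MPa

ω = 2π·24.5/60 = 2.566 rad/s, so T = P/ω = 175×10³ / 2.566 = 68210 N·m.
Under the same torque, τ_max = 16T/(πd³) is largest where d is smallest — segment BC (d = 249 mm).
τ_max = 16·68210/(π·(0.249)³) = 2.250×10^7 Pa.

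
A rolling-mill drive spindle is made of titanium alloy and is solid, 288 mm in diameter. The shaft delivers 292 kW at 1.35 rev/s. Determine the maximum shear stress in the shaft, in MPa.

7.34 MPa

ω = 2π·1.35 = 8.482 rad/s, so T = P/ω = 292×10³ / 8.482 = 34420 N·m.
J = πd⁴/32 = π(0.288)⁴/32 = 6.754×10^-4 m⁴.
τ_max = T·r/J = 34420 × 0.144 / 6.754×10^-4 = 7.339×10^6 Pa.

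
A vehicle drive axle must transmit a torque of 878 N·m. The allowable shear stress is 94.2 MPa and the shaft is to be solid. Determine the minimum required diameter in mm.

For a solid shaft τ_max = 16T/(πd³), so d = (16T/(π τ_allow))^(1/3) = (16·878.0/(π·9.42×10^7))^(1/3) = 0.03621 m.

36.2 mm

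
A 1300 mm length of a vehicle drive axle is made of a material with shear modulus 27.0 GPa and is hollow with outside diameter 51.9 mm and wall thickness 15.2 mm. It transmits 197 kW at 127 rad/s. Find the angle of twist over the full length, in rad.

ω = 127 rad/s, so T = P/ω = 197×10³ / 127.0 = 1551 N·m.
J = π(d_o⁴ − d_i⁴)/32 = π(0.0519⁴ − 0.0215⁴)/32 = 6.913×10^-7 m⁴.
θ = T·L/(G·J) = 1551 × 1.30 / (27.0×10⁹ × 6.913×10^-7) = 0.1080 rad.

0.108 rad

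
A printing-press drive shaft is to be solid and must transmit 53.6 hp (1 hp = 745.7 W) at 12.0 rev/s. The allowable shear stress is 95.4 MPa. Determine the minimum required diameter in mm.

30.5 mm

ω = 2π·12.0 = 75.40 rad/s, so T = P/ω = 53.6×745.7 / 75.40 = 530.1 N·m.
For a solid shaft τ_max = 16T/(πd³), so d = (16T/(π τ_allow))^(1/3) = (16·530.1/(π·9.54×10^7))^(1/3) = 0.03047 m.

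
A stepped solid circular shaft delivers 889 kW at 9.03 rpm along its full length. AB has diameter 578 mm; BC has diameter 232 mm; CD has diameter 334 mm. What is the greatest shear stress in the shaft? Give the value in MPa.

383 MPa

ω = 2π·9.03/60 = 0.9456 rad/s, so T = P/ω = 889×10³ / 0.9456 = 940100 N·m.
Under the same torque, τ_max = 16T/(πd³) is largest where d is smallest — segment BC (d = 232 mm).
τ_max = 16·940100/(π·(0.232)³) = 3.834×10^8 Pa.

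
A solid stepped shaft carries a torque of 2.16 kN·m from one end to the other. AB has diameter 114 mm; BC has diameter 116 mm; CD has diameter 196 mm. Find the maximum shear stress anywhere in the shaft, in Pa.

Under the same torque, τ_max = 16T/(πd³) is largest where d is smallest — segment AB (d = 114 mm).
τ_max = 16·2160/(π·(0.114)³) = 7.425×10^6 Pa.

7.43e6 Pa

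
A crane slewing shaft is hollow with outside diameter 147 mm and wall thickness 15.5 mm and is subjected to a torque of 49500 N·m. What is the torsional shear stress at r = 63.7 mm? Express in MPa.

J = π(d_o⁴ − d_i⁴)/32 = π(0.147⁴ − 0.116⁴)/32 = 2.807×10^-5 m⁴.
Shear stress varies linearly with radius: τ = T·r/J = 49500 × 0.0637 / 2.807×10^-5 = 1.123×10^8 Pa.

112 MPa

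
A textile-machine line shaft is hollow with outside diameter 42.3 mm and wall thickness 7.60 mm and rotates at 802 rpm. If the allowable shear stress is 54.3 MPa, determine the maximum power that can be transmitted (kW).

J = π(d_o⁴ − d_i⁴)/32 = π(0.0423⁴ − 0.0271⁴)/32 = 2.614×10^-7 m⁴.
T_max = τ_allow·J/r = 5.43×10^7 × 2.614×10^-7 / 0.0211 = 671.0 N·m.
ω = 2π·802/60 = 83.99 rad/s, so P_max = T_max·ω = 5.636×10^4 W.

56.4 kW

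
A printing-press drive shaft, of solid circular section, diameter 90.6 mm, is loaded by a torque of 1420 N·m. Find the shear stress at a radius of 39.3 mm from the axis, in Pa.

8.44e6 Pa

J = πd⁴/32 = π(0.0906)⁴/32 = 6.615×10^-6 m⁴.
Shear stress varies linearly with radius: τ = T·r/J = 1420 × 0.0393 / 6.615×10^-6 = 8.437×10^6 Pa.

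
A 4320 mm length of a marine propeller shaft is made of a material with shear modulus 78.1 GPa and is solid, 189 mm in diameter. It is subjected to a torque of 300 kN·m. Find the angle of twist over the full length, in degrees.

7.59°

J = πd⁴/32 = π(0.189)⁴/32 = 1.253×10^-4 m⁴.
θ = T·L/(G·J) = 300000 × 4.32 / (78.1×10⁹ × 1.253×10^-4) = 0.1325 rad.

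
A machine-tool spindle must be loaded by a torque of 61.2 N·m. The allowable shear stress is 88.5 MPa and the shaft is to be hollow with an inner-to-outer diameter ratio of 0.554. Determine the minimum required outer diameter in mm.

For a hollow shaft with d_i/d_o = 0.554: τ_max = 16T/(π d_o³ (1−k⁴)), so d_o = [16T/(π τ_allow (1−k⁴))]^(1/3) = [16·61.20/(π·8.85×10^7·0.9058)]^(1/3) = 0.01572 m.

15.7 mm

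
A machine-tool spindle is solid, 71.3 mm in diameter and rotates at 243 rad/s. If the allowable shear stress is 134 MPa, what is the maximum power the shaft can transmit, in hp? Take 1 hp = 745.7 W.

J = πd⁴/32 = π(0.0713)⁴/32 = 2.537×10^-6 m⁴.
T_max = τ_allow·J/r = 1.34×10^8 × 2.537×10^-6 / 0.0357 = 9537 N·m.
ω = 243 rad/s, so P_max = T_max·ω = 2.317×10^6 W.

3110 hp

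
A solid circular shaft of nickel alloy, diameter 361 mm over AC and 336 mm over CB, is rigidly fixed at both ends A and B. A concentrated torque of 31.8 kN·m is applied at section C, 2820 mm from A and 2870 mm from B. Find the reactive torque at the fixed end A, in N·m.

Compatibility: T_A·a/J_AC = T_B·b/J_CB with T_A + T_B = T₀.
J_AC = 1.67×10^-3 m⁴, J_CB = 1.25×10^-3 m⁴, so T_A = T₀·(J_AC/a)/((J_AC/a)+(J_CB/b)) = 18300 N·m, T_B = 13500 N·m.

18300 N·m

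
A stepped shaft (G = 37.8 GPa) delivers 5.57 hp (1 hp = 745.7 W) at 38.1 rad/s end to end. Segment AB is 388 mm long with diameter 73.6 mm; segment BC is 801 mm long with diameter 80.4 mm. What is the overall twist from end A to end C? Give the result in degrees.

ω = 38.1 rad/s, so T = P/ω = 5.57×745.7 / 38.10 = 109.0 N·m.
J_AB = π(0.0736)⁴/32 = 2.88×10^-6 m⁴; J_BC = π(0.0804)⁴/32 = 4.10×10^-6 m⁴.
θ = (T/G)·Σ L_i/J_i = (109.0/37.8×10⁹)·(0.388/2.88×10^-6 + 0.801/4.10×10^-6) = 9.516×10^-4 rad.

0.0545°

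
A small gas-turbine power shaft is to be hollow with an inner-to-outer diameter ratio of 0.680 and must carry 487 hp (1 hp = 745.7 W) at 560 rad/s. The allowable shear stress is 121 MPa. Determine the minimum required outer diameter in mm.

ω = 560 rad/s, so T = P/ω = 487×745.7 / 560.0 = 648.5 N·m.
For a hollow shaft with d_i/d_o = 0.680: τ_max = 16T/(π d_o³ (1−k⁴)), so d_o = [16T/(π τ_allow (1−k⁴))]^(1/3) = [16·648.5/(π·1.21×10^8·0.7862)]^(1/3) = 0.03262 m.

32.6 mm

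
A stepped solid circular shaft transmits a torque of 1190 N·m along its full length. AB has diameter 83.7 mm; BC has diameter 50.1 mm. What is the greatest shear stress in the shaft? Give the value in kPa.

Under the same torque, τ_max = 16T/(πd³) is largest where d is smallest — segment BC (d = 50.1 mm).
τ_max = 16·1190/(π·(0.0501)³) = 4.820×10^7 Pa.

48200 kPa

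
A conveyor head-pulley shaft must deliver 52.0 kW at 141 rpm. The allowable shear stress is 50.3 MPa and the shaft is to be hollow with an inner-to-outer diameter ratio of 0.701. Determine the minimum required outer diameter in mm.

77.8 mm

ω = 2π·141/60 = 14.77 rad/s, so T = P/ω = 52.0×10³ / 14.77 = 3522 N·m.
For a hollow shaft with d_i/d_o = 0.701: τ_max = 16T/(π d_o³ (1−k⁴)), so d_o = [16T/(π τ_allow (1−k⁴))]^(1/3) = [16·3522/(π·5.03×10^7·0.7585)]^(1/3) = 0.07776 m.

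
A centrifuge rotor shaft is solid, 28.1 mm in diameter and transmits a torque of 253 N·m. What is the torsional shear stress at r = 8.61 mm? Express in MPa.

J = πd⁴/32 = π(0.0281)⁴/32 = 6.121×10^-8 m⁴.
Shear stress varies linearly with radius: τ = T·r/J = 253.0 × 0.00861 / 6.121×10^-8 = 3.559×10^7 Pa.

35.6 MPa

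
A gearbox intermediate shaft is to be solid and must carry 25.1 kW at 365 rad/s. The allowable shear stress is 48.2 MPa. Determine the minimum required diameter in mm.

ω = 365 rad/s, so T = P/ω = 25.1×10³ / 365.0 = 68.77 N·m.
For a solid shaft τ_max = 16T/(πd³), so d = (16T/(π τ_allow))^(1/3) = (16·68.77/(π·4.82×10^7))^(1/3) = 0.01937 m.

19.4 mm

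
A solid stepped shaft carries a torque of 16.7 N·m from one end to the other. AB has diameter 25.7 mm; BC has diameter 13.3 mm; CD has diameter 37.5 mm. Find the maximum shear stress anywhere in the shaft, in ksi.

Under the same torque, τ_max = 16T/(πd³) is largest where d is smallest — segment BC (d = 13.3 mm).
τ_max = 16·16.70/(π·(0.0133)³) = 3.615×10^7 Pa.

5.24 ksi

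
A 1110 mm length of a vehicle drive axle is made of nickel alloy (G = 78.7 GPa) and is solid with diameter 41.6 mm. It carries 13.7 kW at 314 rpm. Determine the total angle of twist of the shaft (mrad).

ω = 2π·314/60 = 32.88 rad/s, so T = P/ω = 13.7×10³ / 32.88 = 416.6 N·m.
J = πd⁴/32 = π(0.0416)⁴/32 = 2.940×10^-7 m⁴.
θ = T·L/(G·J) = 416.6 × 1.11 / (78.7×10⁹ × 2.940×10^-7) = 0.01999 rad.

20.0 mrad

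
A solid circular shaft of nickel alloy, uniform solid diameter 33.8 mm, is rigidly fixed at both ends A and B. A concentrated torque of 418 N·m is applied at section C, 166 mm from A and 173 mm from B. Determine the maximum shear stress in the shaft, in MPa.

28.1 MPa

With uniform GJ and both ends fixed, compatibility θ_AC = θ_CB gives T_A·a = T_B·b, together with T_A + T_B = T₀.
T_A = T₀·b/(a+b) = 418.0·173/339.0 = 213.3 N·m; T_B = 204.7 N·m.
τ in each portion: τ_AC = 2.81×10^7 Pa, τ_CB = 2.70×10^7 Pa; maximum is in AC.
τ_max = T_AC·r/J = 213.3·0.0169/1.28×10^-7 = 2.813×10^7 Pa.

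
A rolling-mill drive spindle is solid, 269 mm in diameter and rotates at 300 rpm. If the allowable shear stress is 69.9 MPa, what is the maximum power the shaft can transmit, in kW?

8390 kW

J = πd⁴/32 = π(0.269)⁴/32 = 5.141×10^-4 m⁴.
T_max = τ_allow·J/r = 6.99×10^7 × 5.141×10^-4 / 0.135 = 267200 N·m.
ω = 2π·300/60 = 31.42 rad/s, so P_max = T_max·ω = 8.393×10^6 W.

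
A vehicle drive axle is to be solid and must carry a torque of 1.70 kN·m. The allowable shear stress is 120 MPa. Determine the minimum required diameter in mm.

41.6 mm

For a solid shaft τ_max = 16T/(πd³), so d = (16T/(π τ_allow))^(1/3) = (16·1700/(π·1.20×10^8))^(1/3) = 0.04163 m.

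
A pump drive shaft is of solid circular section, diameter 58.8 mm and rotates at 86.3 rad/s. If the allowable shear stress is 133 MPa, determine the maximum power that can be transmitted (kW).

J = πd⁴/32 = π(0.0588)⁴/32 = 1.174×10^-6 m⁴.
T_max = τ_allow·J/r = 1.33×10^8 × 1.174×10^-6 / 0.0294 = 5309 N·m.
ω = 86.3 rad/s, so P_max = T_max·ω = 4.582×10^5 W.

458 kW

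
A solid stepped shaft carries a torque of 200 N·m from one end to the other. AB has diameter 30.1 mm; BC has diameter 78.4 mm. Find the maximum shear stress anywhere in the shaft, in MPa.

Under the same torque, τ_max = 16T/(πd³) is largest where d is smallest — segment AB (d = 30.1 mm).
τ_max = 16·200.0/(π·(0.0301)³) = 3.735×10^7 Pa.

37.4 MPa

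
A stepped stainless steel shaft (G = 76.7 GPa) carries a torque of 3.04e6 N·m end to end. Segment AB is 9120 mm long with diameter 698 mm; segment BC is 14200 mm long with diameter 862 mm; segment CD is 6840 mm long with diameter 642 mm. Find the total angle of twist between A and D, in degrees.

2.42°

J_AB = π(0.698)⁴/32 = 0.0233 m⁴; J_BC = π(0.862)⁴/32 = 0.0542 m⁴; J_CD = π(0.642)⁴/32 = 0.0167 m⁴.
θ = (T/G)·Σ L_i/J_i = (3.040e6/76.7×10⁹)·(9.12/0.0233 + 14.2/0.0542 + 6.84/0.0167) = 0.04215 rad.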